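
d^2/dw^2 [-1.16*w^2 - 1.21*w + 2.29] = -2.32000000000000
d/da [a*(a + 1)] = 2*a + 1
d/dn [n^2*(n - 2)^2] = 4*n*(n - 2)*(n - 1)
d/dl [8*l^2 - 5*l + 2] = 16*l - 5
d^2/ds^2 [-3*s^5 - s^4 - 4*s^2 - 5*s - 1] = -60*s^3 - 12*s^2 - 8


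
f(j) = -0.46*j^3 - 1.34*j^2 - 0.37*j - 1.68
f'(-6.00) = -33.97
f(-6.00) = 51.66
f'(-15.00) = -270.67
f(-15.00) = 1254.87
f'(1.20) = -5.57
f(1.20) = -4.85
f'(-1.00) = 0.93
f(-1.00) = -2.19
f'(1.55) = -7.84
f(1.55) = -7.19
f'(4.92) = -46.96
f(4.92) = -90.72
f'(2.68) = -17.46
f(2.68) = -21.15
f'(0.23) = -1.06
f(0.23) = -1.84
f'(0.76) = -3.20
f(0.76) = -2.94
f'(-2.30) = -1.51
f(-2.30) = -2.32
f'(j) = -1.38*j^2 - 2.68*j - 0.37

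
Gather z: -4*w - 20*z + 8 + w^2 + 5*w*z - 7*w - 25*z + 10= w^2 - 11*w + z*(5*w - 45) + 18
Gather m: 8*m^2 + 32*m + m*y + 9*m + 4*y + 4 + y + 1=8*m^2 + m*(y + 41) + 5*y + 5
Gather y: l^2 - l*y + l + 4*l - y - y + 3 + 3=l^2 + 5*l + y*(-l - 2) + 6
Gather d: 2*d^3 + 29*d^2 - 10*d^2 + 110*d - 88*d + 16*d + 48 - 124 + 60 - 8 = 2*d^3 + 19*d^2 + 38*d - 24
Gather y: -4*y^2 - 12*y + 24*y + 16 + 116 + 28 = -4*y^2 + 12*y + 160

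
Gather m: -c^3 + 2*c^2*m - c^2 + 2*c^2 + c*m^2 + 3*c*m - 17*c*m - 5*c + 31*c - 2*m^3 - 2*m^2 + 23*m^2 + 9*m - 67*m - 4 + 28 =-c^3 + c^2 + 26*c - 2*m^3 + m^2*(c + 21) + m*(2*c^2 - 14*c - 58) + 24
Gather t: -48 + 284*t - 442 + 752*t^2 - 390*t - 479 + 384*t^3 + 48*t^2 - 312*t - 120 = 384*t^3 + 800*t^2 - 418*t - 1089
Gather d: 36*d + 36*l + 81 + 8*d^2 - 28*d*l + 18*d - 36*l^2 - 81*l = 8*d^2 + d*(54 - 28*l) - 36*l^2 - 45*l + 81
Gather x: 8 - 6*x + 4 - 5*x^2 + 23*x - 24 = -5*x^2 + 17*x - 12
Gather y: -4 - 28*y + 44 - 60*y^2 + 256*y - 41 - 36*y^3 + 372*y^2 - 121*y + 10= -36*y^3 + 312*y^2 + 107*y + 9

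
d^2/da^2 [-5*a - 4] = 0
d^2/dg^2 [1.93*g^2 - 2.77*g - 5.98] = 3.86000000000000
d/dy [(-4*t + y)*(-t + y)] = -5*t + 2*y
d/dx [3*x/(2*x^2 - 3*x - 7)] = 3*(-2*x^2 - 7)/(4*x^4 - 12*x^3 - 19*x^2 + 42*x + 49)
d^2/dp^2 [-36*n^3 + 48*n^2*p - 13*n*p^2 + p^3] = -26*n + 6*p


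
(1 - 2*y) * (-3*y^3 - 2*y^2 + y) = 6*y^4 + y^3 - 4*y^2 + y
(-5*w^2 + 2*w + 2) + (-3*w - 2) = -5*w^2 - w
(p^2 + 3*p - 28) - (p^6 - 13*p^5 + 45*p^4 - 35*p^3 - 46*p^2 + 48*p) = -p^6 + 13*p^5 - 45*p^4 + 35*p^3 + 47*p^2 - 45*p - 28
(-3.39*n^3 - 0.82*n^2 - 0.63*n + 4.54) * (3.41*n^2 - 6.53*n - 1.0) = -11.5599*n^5 + 19.3405*n^4 + 6.5963*n^3 + 20.4153*n^2 - 29.0162*n - 4.54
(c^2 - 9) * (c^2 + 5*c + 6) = c^4 + 5*c^3 - 3*c^2 - 45*c - 54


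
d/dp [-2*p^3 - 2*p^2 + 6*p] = -6*p^2 - 4*p + 6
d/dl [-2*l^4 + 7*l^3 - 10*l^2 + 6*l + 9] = -8*l^3 + 21*l^2 - 20*l + 6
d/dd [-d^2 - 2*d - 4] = -2*d - 2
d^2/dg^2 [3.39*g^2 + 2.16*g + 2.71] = 6.78000000000000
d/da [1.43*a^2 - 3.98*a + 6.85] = 2.86*a - 3.98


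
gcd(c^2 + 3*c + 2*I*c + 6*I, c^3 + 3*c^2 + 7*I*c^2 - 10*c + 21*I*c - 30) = c^2 + c*(3 + 2*I) + 6*I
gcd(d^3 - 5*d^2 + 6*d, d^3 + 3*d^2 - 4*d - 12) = d - 2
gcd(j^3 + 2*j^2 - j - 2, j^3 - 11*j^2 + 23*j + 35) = j + 1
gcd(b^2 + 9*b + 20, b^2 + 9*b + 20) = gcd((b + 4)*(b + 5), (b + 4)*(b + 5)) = b^2 + 9*b + 20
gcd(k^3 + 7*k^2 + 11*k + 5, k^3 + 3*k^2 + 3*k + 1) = k^2 + 2*k + 1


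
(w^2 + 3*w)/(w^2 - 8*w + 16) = w*(w + 3)/(w^2 - 8*w + 16)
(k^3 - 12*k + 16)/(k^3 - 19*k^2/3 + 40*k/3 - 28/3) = 3*(k + 4)/(3*k - 7)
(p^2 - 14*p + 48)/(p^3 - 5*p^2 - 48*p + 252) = (p - 8)/(p^2 + p - 42)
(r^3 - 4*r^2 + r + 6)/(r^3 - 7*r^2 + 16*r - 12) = (r + 1)/(r - 2)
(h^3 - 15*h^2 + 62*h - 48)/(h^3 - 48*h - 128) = (h^2 - 7*h + 6)/(h^2 + 8*h + 16)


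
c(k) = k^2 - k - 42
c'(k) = 2*k - 1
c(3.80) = -31.36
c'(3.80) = 6.60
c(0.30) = -42.21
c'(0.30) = -0.40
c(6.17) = -10.10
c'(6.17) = 11.34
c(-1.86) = -36.68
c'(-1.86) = -4.72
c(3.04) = -35.80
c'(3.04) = 5.08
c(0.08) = -42.07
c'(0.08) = -0.84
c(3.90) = -30.69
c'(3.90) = 6.80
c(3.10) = -35.49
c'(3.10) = 5.20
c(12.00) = 90.00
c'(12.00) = 23.00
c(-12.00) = 114.00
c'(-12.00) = -25.00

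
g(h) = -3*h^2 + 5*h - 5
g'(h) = 5 - 6*h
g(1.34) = -3.69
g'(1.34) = -3.04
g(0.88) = -2.92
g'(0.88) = -0.28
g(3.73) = -28.09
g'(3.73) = -17.38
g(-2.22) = -30.89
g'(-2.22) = 18.32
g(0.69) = -2.98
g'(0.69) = 0.86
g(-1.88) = -25.00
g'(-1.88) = 16.28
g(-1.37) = -17.48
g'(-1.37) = 13.22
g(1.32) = -3.63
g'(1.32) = -2.92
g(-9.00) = -293.00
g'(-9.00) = 59.00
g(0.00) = -5.00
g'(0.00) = 5.00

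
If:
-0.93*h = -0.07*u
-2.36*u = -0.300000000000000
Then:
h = 0.01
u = 0.13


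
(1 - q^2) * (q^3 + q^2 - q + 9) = -q^5 - q^4 + 2*q^3 - 8*q^2 - q + 9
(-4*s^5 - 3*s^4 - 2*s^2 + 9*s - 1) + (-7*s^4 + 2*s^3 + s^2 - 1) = -4*s^5 - 10*s^4 + 2*s^3 - s^2 + 9*s - 2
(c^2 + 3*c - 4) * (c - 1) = c^3 + 2*c^2 - 7*c + 4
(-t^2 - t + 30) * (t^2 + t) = -t^4 - 2*t^3 + 29*t^2 + 30*t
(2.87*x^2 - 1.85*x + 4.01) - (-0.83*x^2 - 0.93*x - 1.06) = 3.7*x^2 - 0.92*x + 5.07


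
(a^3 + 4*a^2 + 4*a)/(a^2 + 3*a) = (a^2 + 4*a + 4)/(a + 3)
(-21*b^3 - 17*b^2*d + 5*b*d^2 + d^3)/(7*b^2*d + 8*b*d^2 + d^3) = (-3*b + d)/d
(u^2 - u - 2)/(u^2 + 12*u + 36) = (u^2 - u - 2)/(u^2 + 12*u + 36)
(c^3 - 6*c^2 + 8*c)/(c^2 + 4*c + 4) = c*(c^2 - 6*c + 8)/(c^2 + 4*c + 4)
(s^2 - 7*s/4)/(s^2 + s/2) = (4*s - 7)/(2*(2*s + 1))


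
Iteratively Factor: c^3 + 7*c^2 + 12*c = (c)*(c^2 + 7*c + 12) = c*(c + 4)*(c + 3)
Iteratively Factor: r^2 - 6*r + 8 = (r - 2)*(r - 4)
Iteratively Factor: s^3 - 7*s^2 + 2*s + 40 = (s - 4)*(s^2 - 3*s - 10) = (s - 5)*(s - 4)*(s + 2)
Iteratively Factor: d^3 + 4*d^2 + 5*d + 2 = (d + 2)*(d^2 + 2*d + 1) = (d + 1)*(d + 2)*(d + 1)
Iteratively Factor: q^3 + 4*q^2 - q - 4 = (q + 4)*(q^2 - 1) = (q - 1)*(q + 4)*(q + 1)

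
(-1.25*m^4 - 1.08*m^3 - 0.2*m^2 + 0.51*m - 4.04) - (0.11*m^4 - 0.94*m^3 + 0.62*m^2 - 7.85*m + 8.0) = -1.36*m^4 - 0.14*m^3 - 0.82*m^2 + 8.36*m - 12.04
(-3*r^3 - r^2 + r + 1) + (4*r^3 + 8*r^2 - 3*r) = r^3 + 7*r^2 - 2*r + 1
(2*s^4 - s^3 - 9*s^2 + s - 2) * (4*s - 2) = 8*s^5 - 8*s^4 - 34*s^3 + 22*s^2 - 10*s + 4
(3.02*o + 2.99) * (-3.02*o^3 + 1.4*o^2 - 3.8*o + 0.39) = -9.1204*o^4 - 4.8018*o^3 - 7.29*o^2 - 10.1842*o + 1.1661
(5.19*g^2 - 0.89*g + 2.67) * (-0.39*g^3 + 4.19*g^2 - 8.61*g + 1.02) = -2.0241*g^5 + 22.0932*g^4 - 49.4563*g^3 + 24.144*g^2 - 23.8965*g + 2.7234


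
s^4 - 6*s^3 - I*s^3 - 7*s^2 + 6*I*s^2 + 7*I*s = s*(s - 7)*(s + 1)*(s - I)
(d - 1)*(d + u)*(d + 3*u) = d^3 + 4*d^2*u - d^2 + 3*d*u^2 - 4*d*u - 3*u^2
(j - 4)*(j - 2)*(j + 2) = j^3 - 4*j^2 - 4*j + 16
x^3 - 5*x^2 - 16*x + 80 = (x - 5)*(x - 4)*(x + 4)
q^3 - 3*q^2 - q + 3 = (q - 3)*(q - 1)*(q + 1)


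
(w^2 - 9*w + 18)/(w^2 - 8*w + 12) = (w - 3)/(w - 2)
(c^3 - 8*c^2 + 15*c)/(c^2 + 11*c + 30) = c*(c^2 - 8*c + 15)/(c^2 + 11*c + 30)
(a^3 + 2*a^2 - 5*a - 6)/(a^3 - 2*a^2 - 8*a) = (-a^3 - 2*a^2 + 5*a + 6)/(a*(-a^2 + 2*a + 8))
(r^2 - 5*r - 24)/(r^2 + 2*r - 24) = (r^2 - 5*r - 24)/(r^2 + 2*r - 24)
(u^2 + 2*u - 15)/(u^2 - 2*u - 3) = (u + 5)/(u + 1)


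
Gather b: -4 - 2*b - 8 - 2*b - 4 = -4*b - 16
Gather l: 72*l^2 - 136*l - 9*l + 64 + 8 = 72*l^2 - 145*l + 72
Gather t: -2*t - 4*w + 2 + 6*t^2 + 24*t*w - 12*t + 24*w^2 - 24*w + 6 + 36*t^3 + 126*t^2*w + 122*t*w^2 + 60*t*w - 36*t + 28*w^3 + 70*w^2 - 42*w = 36*t^3 + t^2*(126*w + 6) + t*(122*w^2 + 84*w - 50) + 28*w^3 + 94*w^2 - 70*w + 8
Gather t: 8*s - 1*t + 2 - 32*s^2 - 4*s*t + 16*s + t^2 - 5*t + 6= -32*s^2 + 24*s + t^2 + t*(-4*s - 6) + 8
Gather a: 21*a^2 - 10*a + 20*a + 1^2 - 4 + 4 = 21*a^2 + 10*a + 1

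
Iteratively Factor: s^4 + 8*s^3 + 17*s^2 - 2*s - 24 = (s + 2)*(s^3 + 6*s^2 + 5*s - 12) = (s + 2)*(s + 4)*(s^2 + 2*s - 3) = (s - 1)*(s + 2)*(s + 4)*(s + 3)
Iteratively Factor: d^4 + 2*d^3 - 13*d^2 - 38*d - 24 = (d + 3)*(d^3 - d^2 - 10*d - 8) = (d + 1)*(d + 3)*(d^2 - 2*d - 8) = (d - 4)*(d + 1)*(d + 3)*(d + 2)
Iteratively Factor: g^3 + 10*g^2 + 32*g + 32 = (g + 2)*(g^2 + 8*g + 16) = (g + 2)*(g + 4)*(g + 4)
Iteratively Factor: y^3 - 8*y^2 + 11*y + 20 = (y - 4)*(y^2 - 4*y - 5) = (y - 5)*(y - 4)*(y + 1)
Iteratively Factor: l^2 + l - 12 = (l + 4)*(l - 3)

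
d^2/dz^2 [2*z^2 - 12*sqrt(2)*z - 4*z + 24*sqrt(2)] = 4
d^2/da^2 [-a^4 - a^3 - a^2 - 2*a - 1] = -12*a^2 - 6*a - 2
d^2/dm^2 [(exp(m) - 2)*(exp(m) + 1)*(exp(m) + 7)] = (9*exp(2*m) + 24*exp(m) - 9)*exp(m)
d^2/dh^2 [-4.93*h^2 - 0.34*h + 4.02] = -9.86000000000000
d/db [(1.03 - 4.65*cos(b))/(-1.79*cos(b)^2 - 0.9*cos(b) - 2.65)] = (8.3235*cos(b)^2 - 3.6874*cos(b) - 13.2495)*sin(b)/(3.2041*cos(b)^4 + 3.222*cos(b)^3 + 10.297*cos(b)^2 + 4.77*cos(b) + 7.0225)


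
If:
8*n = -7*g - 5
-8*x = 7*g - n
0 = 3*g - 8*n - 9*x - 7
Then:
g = 83/1207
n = -827/1207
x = -176/1207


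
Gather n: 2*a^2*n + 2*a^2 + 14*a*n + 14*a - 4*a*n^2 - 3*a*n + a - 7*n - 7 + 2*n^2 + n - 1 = 2*a^2 + 15*a + n^2*(2 - 4*a) + n*(2*a^2 + 11*a - 6) - 8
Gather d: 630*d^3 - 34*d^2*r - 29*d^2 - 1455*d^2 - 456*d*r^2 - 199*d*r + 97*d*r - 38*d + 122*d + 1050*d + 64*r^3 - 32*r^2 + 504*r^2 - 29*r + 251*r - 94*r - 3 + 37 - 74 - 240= 630*d^3 + d^2*(-34*r - 1484) + d*(-456*r^2 - 102*r + 1134) + 64*r^3 + 472*r^2 + 128*r - 280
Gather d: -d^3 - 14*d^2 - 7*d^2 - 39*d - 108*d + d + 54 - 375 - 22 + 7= -d^3 - 21*d^2 - 146*d - 336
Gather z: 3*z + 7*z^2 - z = 7*z^2 + 2*z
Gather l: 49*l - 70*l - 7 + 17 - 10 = -21*l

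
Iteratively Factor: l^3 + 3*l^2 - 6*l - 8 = (l + 1)*(l^2 + 2*l - 8) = (l - 2)*(l + 1)*(l + 4)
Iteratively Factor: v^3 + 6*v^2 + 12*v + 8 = (v + 2)*(v^2 + 4*v + 4) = (v + 2)^2*(v + 2)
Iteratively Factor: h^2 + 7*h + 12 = (h + 3)*(h + 4)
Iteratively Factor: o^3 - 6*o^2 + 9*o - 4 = (o - 1)*(o^2 - 5*o + 4) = (o - 4)*(o - 1)*(o - 1)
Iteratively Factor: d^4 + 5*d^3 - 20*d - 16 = (d + 1)*(d^3 + 4*d^2 - 4*d - 16) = (d + 1)*(d + 2)*(d^2 + 2*d - 8) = (d + 1)*(d + 2)*(d + 4)*(d - 2)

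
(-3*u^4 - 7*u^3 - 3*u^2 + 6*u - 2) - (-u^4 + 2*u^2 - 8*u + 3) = -2*u^4 - 7*u^3 - 5*u^2 + 14*u - 5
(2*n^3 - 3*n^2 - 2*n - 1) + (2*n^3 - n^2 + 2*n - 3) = 4*n^3 - 4*n^2 - 4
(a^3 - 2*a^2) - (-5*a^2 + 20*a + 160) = a^3 + 3*a^2 - 20*a - 160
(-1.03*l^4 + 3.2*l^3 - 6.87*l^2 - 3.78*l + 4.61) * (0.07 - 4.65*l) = 4.7895*l^5 - 14.9521*l^4 + 32.1695*l^3 + 17.0961*l^2 - 21.7011*l + 0.3227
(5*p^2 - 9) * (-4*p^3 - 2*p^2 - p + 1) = -20*p^5 - 10*p^4 + 31*p^3 + 23*p^2 + 9*p - 9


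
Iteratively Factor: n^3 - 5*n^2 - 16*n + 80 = (n - 5)*(n^2 - 16) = (n - 5)*(n + 4)*(n - 4)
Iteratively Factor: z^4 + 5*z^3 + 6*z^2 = (z + 2)*(z^3 + 3*z^2) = z*(z + 2)*(z^2 + 3*z) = z^2*(z + 2)*(z + 3)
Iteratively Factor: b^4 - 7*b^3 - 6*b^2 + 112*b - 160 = (b + 4)*(b^3 - 11*b^2 + 38*b - 40) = (b - 5)*(b + 4)*(b^2 - 6*b + 8) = (b - 5)*(b - 2)*(b + 4)*(b - 4)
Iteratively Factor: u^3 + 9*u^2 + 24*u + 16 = (u + 4)*(u^2 + 5*u + 4) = (u + 1)*(u + 4)*(u + 4)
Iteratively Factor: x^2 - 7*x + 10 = (x - 5)*(x - 2)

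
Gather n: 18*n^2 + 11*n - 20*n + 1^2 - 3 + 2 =18*n^2 - 9*n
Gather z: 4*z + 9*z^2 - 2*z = 9*z^2 + 2*z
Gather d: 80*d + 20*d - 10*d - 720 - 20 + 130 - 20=90*d - 630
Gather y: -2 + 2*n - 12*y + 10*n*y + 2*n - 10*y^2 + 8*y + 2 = 4*n - 10*y^2 + y*(10*n - 4)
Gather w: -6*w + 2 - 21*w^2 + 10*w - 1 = -21*w^2 + 4*w + 1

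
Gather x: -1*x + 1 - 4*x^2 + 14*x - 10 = -4*x^2 + 13*x - 9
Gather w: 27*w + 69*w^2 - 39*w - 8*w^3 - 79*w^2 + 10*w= -8*w^3 - 10*w^2 - 2*w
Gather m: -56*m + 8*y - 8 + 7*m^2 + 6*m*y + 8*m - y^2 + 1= 7*m^2 + m*(6*y - 48) - y^2 + 8*y - 7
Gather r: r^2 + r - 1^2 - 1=r^2 + r - 2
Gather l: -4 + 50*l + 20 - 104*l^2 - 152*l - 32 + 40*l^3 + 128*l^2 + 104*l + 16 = 40*l^3 + 24*l^2 + 2*l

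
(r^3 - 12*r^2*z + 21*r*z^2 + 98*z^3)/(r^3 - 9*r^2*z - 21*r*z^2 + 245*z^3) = (r + 2*z)/(r + 5*z)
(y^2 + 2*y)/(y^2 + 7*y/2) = 2*(y + 2)/(2*y + 7)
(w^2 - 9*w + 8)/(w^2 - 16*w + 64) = (w - 1)/(w - 8)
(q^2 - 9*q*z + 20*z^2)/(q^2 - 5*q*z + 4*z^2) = (-q + 5*z)/(-q + z)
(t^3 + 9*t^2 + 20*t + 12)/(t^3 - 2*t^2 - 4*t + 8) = (t^2 + 7*t + 6)/(t^2 - 4*t + 4)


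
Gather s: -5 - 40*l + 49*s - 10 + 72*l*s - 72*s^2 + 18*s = -40*l - 72*s^2 + s*(72*l + 67) - 15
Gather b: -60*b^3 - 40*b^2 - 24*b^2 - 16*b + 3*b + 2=-60*b^3 - 64*b^2 - 13*b + 2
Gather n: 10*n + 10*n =20*n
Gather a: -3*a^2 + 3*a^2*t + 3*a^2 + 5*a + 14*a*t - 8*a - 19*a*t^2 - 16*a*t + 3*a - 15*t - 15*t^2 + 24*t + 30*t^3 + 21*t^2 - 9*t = 3*a^2*t + a*(-19*t^2 - 2*t) + 30*t^3 + 6*t^2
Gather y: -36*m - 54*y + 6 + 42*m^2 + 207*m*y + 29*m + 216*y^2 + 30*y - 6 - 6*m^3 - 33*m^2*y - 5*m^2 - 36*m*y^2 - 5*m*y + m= -6*m^3 + 37*m^2 - 6*m + y^2*(216 - 36*m) + y*(-33*m^2 + 202*m - 24)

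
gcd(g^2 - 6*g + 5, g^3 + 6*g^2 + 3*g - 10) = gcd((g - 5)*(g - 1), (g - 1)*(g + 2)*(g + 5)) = g - 1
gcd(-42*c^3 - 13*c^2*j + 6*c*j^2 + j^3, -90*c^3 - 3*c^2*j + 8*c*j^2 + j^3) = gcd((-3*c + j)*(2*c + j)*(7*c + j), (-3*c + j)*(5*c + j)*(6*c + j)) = 3*c - j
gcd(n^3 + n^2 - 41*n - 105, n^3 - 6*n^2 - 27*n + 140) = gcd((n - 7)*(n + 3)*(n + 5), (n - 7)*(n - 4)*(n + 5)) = n^2 - 2*n - 35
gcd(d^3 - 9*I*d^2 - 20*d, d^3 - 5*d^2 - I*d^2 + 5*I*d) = d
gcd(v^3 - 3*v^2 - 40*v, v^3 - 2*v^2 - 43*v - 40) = v^2 - 3*v - 40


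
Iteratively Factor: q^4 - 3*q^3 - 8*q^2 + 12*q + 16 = (q - 2)*(q^3 - q^2 - 10*q - 8) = (q - 4)*(q - 2)*(q^2 + 3*q + 2) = (q - 4)*(q - 2)*(q + 2)*(q + 1)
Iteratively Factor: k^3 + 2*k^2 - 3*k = (k - 1)*(k^2 + 3*k) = k*(k - 1)*(k + 3)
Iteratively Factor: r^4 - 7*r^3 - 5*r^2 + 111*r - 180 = (r - 3)*(r^3 - 4*r^2 - 17*r + 60) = (r - 3)^2*(r^2 - r - 20) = (r - 5)*(r - 3)^2*(r + 4)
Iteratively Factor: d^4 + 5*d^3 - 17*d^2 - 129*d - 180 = (d + 3)*(d^3 + 2*d^2 - 23*d - 60) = (d + 3)*(d + 4)*(d^2 - 2*d - 15) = (d + 3)^2*(d + 4)*(d - 5)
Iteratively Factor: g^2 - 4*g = (g)*(g - 4)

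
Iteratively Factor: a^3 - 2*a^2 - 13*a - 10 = (a + 2)*(a^2 - 4*a - 5) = (a + 1)*(a + 2)*(a - 5)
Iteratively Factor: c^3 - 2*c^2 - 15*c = (c + 3)*(c^2 - 5*c) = (c - 5)*(c + 3)*(c)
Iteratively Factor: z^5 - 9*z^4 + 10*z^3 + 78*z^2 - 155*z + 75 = (z - 1)*(z^4 - 8*z^3 + 2*z^2 + 80*z - 75) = (z - 1)^2*(z^3 - 7*z^2 - 5*z + 75) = (z - 5)*(z - 1)^2*(z^2 - 2*z - 15) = (z - 5)*(z - 1)^2*(z + 3)*(z - 5)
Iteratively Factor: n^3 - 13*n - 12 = (n + 3)*(n^2 - 3*n - 4) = (n + 1)*(n + 3)*(n - 4)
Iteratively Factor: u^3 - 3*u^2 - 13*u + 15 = (u - 1)*(u^2 - 2*u - 15) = (u - 1)*(u + 3)*(u - 5)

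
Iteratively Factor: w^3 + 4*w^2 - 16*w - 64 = (w + 4)*(w^2 - 16) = (w - 4)*(w + 4)*(w + 4)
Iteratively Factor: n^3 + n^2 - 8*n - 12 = (n + 2)*(n^2 - n - 6) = (n + 2)^2*(n - 3)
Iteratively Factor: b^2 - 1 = (b - 1)*(b + 1)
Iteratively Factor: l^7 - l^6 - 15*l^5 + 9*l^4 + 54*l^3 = (l + 2)*(l^6 - 3*l^5 - 9*l^4 + 27*l^3) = l*(l + 2)*(l^5 - 3*l^4 - 9*l^3 + 27*l^2) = l^2*(l + 2)*(l^4 - 3*l^3 - 9*l^2 + 27*l) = l^3*(l + 2)*(l^3 - 3*l^2 - 9*l + 27) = l^3*(l + 2)*(l + 3)*(l^2 - 6*l + 9) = l^3*(l - 3)*(l + 2)*(l + 3)*(l - 3)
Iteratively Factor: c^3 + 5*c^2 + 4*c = (c + 4)*(c^2 + c) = c*(c + 4)*(c + 1)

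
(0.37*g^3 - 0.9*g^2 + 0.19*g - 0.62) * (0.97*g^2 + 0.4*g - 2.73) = 0.3589*g^5 - 0.725*g^4 - 1.1858*g^3 + 1.9316*g^2 - 0.7667*g + 1.6926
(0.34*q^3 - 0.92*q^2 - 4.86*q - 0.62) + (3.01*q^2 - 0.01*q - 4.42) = 0.34*q^3 + 2.09*q^2 - 4.87*q - 5.04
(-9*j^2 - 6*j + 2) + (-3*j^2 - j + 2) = -12*j^2 - 7*j + 4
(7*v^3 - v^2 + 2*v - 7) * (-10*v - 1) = -70*v^4 + 3*v^3 - 19*v^2 + 68*v + 7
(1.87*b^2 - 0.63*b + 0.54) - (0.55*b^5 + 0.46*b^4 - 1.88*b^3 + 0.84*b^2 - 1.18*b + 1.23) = -0.55*b^5 - 0.46*b^4 + 1.88*b^3 + 1.03*b^2 + 0.55*b - 0.69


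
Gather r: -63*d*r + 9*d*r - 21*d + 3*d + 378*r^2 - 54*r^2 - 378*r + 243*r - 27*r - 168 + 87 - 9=-18*d + 324*r^2 + r*(-54*d - 162) - 90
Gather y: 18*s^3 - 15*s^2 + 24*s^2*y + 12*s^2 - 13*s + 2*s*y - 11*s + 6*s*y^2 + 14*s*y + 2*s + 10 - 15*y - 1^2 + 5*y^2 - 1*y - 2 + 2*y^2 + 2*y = 18*s^3 - 3*s^2 - 22*s + y^2*(6*s + 7) + y*(24*s^2 + 16*s - 14) + 7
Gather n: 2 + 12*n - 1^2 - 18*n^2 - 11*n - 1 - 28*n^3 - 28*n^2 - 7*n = -28*n^3 - 46*n^2 - 6*n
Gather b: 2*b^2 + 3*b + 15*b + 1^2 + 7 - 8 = 2*b^2 + 18*b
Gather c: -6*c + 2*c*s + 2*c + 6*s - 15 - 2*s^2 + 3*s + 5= c*(2*s - 4) - 2*s^2 + 9*s - 10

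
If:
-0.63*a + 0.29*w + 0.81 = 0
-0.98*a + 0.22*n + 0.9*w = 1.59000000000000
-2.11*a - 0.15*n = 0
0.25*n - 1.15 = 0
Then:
No Solution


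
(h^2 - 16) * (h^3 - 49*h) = h^5 - 65*h^3 + 784*h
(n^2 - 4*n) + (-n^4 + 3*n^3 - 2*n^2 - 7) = -n^4 + 3*n^3 - n^2 - 4*n - 7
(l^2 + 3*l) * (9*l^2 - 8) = 9*l^4 + 27*l^3 - 8*l^2 - 24*l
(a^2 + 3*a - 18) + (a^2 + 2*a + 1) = 2*a^2 + 5*a - 17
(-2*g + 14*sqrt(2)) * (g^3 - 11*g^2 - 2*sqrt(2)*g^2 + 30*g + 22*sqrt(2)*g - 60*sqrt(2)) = -2*g^4 + 22*g^3 + 18*sqrt(2)*g^3 - 198*sqrt(2)*g^2 - 116*g^2 + 616*g + 540*sqrt(2)*g - 1680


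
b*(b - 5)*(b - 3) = b^3 - 8*b^2 + 15*b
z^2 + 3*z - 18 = (z - 3)*(z + 6)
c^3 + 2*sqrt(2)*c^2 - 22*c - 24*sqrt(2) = (c - 3*sqrt(2))*(c + sqrt(2))*(c + 4*sqrt(2))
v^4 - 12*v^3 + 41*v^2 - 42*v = v*(v - 7)*(v - 3)*(v - 2)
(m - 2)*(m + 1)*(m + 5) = m^3 + 4*m^2 - 7*m - 10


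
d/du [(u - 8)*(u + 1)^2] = 3*(u - 5)*(u + 1)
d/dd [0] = 0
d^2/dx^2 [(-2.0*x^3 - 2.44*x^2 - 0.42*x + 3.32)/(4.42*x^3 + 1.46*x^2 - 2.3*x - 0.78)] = (1.13686837721616e-13*x^7 - 69.5248320000001*x^6 - 171.223728*x^5 + 530.495472*x^4 + 172.591744*x^3 - 215.621184*x^2 - 8.385744*x + 41.2252)/(86.350888*x^9 + 85.569432*x^8 - 106.536144*x^7 - 131.6572*x^6 + 25.236384*x^5 + 65.759136*x^4 + 11.615824*x^3 - 9.713808*x^2 - 4.19796*x - 0.474552)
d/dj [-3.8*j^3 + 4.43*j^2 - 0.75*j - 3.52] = -11.4*j^2 + 8.86*j - 0.75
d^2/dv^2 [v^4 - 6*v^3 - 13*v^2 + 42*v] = 12*v^2 - 36*v - 26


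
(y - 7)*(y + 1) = y^2 - 6*y - 7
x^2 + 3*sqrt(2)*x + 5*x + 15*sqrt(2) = (x + 5)*(x + 3*sqrt(2))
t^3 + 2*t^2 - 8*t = t*(t - 2)*(t + 4)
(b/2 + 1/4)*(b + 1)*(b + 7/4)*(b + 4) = b^4/2 + 29*b^3/8 + 129*b^2/16 + 107*b/16 + 7/4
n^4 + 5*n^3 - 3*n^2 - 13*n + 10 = (n - 1)^2*(n + 2)*(n + 5)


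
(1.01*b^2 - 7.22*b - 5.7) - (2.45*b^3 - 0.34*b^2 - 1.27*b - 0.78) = -2.45*b^3 + 1.35*b^2 - 5.95*b - 4.92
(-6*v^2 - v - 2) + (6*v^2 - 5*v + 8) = 6 - 6*v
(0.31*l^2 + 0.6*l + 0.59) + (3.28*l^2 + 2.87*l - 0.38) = 3.59*l^2 + 3.47*l + 0.21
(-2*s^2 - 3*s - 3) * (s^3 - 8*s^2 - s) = -2*s^5 + 13*s^4 + 23*s^3 + 27*s^2 + 3*s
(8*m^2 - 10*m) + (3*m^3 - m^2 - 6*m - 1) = 3*m^3 + 7*m^2 - 16*m - 1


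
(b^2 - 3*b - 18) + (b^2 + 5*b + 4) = 2*b^2 + 2*b - 14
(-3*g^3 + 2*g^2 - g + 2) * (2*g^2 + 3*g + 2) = -6*g^5 - 5*g^4 - 2*g^3 + 5*g^2 + 4*g + 4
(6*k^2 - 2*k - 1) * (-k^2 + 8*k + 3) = -6*k^4 + 50*k^3 + 3*k^2 - 14*k - 3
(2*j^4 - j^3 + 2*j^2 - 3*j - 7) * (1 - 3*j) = -6*j^5 + 5*j^4 - 7*j^3 + 11*j^2 + 18*j - 7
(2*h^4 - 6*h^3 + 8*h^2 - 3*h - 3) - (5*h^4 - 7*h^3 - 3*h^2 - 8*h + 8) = -3*h^4 + h^3 + 11*h^2 + 5*h - 11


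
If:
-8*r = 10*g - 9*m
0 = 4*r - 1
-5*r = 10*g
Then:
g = -1/8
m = 1/12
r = 1/4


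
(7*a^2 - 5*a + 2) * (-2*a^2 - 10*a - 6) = -14*a^4 - 60*a^3 + 4*a^2 + 10*a - 12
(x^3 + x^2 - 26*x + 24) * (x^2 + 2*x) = x^5 + 3*x^4 - 24*x^3 - 28*x^2 + 48*x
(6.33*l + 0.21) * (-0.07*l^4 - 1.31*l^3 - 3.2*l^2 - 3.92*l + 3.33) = -0.4431*l^5 - 8.307*l^4 - 20.5311*l^3 - 25.4856*l^2 + 20.2557*l + 0.6993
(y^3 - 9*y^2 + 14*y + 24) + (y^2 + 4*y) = y^3 - 8*y^2 + 18*y + 24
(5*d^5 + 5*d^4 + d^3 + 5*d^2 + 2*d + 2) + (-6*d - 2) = 5*d^5 + 5*d^4 + d^3 + 5*d^2 - 4*d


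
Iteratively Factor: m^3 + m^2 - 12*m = (m)*(m^2 + m - 12) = m*(m - 3)*(m + 4)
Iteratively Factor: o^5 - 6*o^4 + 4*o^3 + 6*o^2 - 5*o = (o + 1)*(o^4 - 7*o^3 + 11*o^2 - 5*o) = (o - 5)*(o + 1)*(o^3 - 2*o^2 + o) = (o - 5)*(o - 1)*(o + 1)*(o^2 - o) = o*(o - 5)*(o - 1)*(o + 1)*(o - 1)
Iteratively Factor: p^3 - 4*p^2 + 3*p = (p - 3)*(p^2 - p) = (p - 3)*(p - 1)*(p)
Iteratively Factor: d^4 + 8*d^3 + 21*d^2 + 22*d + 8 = (d + 1)*(d^3 + 7*d^2 + 14*d + 8) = (d + 1)*(d + 4)*(d^2 + 3*d + 2) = (d + 1)*(d + 2)*(d + 4)*(d + 1)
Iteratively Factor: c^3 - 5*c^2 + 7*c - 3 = (c - 1)*(c^2 - 4*c + 3) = (c - 3)*(c - 1)*(c - 1)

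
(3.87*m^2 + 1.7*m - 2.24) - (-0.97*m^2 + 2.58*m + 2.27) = 4.84*m^2 - 0.88*m - 4.51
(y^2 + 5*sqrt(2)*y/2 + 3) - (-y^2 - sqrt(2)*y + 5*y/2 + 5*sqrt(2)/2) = 2*y^2 - 5*y/2 + 7*sqrt(2)*y/2 - 5*sqrt(2)/2 + 3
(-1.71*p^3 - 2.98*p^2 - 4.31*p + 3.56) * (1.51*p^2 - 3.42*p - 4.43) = -2.5821*p^5 + 1.3484*p^4 + 11.2588*p^3 + 33.3172*p^2 + 6.9181*p - 15.7708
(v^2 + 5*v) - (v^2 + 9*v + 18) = -4*v - 18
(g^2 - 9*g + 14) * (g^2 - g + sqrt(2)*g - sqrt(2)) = g^4 - 10*g^3 + sqrt(2)*g^3 - 10*sqrt(2)*g^2 + 23*g^2 - 14*g + 23*sqrt(2)*g - 14*sqrt(2)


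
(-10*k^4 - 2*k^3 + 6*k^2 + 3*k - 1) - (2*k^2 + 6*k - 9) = -10*k^4 - 2*k^3 + 4*k^2 - 3*k + 8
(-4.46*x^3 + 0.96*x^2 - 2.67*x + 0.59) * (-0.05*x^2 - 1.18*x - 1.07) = 0.223*x^5 + 5.2148*x^4 + 3.7729*x^3 + 2.0939*x^2 + 2.1607*x - 0.6313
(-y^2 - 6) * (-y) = y^3 + 6*y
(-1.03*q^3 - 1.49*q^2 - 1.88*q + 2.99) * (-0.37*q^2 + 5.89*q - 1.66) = 0.3811*q^5 - 5.5154*q^4 - 6.3707*q^3 - 9.7061*q^2 + 20.7319*q - 4.9634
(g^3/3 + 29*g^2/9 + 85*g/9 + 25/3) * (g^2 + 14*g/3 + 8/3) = g^5/3 + 43*g^4/9 + 685*g^3/27 + 61*g^2 + 1730*g/27 + 200/9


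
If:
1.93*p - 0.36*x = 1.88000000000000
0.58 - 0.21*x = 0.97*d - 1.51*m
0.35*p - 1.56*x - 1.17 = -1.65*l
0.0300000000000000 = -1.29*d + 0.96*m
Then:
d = 0.198288580702272*x - 0.592210091472411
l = 0.905887894488931*x + 0.502465065159366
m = 0.266450280318678*x - 0.764532310416052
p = 0.186528497409326*x + 0.974093264248705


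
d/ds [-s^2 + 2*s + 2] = 2 - 2*s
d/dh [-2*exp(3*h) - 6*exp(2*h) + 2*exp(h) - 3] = (-6*exp(2*h) - 12*exp(h) + 2)*exp(h)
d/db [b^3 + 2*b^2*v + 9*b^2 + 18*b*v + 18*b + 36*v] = 3*b^2 + 4*b*v + 18*b + 18*v + 18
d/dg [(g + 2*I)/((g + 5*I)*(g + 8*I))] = (-g^2 - 4*I*g - 14)/(g^4 + 26*I*g^3 - 249*g^2 - 1040*I*g + 1600)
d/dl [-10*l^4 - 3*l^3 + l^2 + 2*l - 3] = -40*l^3 - 9*l^2 + 2*l + 2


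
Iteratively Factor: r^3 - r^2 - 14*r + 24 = (r - 2)*(r^2 + r - 12) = (r - 2)*(r + 4)*(r - 3)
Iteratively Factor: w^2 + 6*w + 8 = (w + 4)*(w + 2)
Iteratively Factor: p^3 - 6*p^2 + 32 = (p - 4)*(p^2 - 2*p - 8) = (p - 4)^2*(p + 2)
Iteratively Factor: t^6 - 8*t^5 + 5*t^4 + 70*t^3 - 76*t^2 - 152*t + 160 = (t - 4)*(t^5 - 4*t^4 - 11*t^3 + 26*t^2 + 28*t - 40) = (t - 4)*(t - 2)*(t^4 - 2*t^3 - 15*t^2 - 4*t + 20) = (t - 4)*(t - 2)*(t - 1)*(t^3 - t^2 - 16*t - 20) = (t - 4)*(t - 2)*(t - 1)*(t + 2)*(t^2 - 3*t - 10) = (t - 4)*(t - 2)*(t - 1)*(t + 2)^2*(t - 5)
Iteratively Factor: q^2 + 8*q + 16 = (q + 4)*(q + 4)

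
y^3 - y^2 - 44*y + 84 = (y - 6)*(y - 2)*(y + 7)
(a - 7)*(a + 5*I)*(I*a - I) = I*a^3 - 5*a^2 - 8*I*a^2 + 40*a + 7*I*a - 35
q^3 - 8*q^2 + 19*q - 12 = (q - 4)*(q - 3)*(q - 1)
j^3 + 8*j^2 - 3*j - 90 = (j - 3)*(j + 5)*(j + 6)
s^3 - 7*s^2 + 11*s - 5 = (s - 5)*(s - 1)^2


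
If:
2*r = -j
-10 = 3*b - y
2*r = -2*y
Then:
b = y/3 - 10/3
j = 2*y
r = -y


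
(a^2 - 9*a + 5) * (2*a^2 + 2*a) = 2*a^4 - 16*a^3 - 8*a^2 + 10*a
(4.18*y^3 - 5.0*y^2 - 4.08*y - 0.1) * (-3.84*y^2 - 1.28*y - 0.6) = -16.0512*y^5 + 13.8496*y^4 + 19.5592*y^3 + 8.6064*y^2 + 2.576*y + 0.06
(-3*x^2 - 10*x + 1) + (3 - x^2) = -4*x^2 - 10*x + 4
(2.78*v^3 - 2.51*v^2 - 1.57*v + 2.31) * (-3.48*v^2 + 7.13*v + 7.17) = -9.6744*v^5 + 28.5562*v^4 + 7.4999*v^3 - 37.2296*v^2 + 5.2134*v + 16.5627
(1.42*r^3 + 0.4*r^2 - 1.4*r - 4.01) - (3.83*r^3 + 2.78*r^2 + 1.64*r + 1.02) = -2.41*r^3 - 2.38*r^2 - 3.04*r - 5.03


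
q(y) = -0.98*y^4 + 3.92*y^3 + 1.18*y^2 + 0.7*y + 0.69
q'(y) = -3.92*y^3 + 11.76*y^2 + 2.36*y + 0.7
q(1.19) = 7.83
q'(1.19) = 13.56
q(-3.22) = -225.56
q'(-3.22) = 245.91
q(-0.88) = -2.27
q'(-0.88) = 10.40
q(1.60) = 14.46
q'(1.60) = 18.53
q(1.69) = 16.17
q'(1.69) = 19.36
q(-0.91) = -2.60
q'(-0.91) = 11.24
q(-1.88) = -34.74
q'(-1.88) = 63.87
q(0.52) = 1.85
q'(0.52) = 4.56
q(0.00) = 0.69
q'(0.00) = 0.70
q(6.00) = -375.99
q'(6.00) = -408.50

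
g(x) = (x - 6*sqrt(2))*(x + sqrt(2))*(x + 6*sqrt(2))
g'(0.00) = -72.00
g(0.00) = -101.82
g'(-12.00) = 326.06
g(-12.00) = -762.18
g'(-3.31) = -48.49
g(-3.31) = 115.73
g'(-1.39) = -70.14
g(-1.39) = -1.70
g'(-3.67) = -41.97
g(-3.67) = 132.03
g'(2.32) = -49.29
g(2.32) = -248.76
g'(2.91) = -38.36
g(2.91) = -274.73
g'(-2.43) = -61.16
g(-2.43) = 67.14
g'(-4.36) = -27.30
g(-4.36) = 156.10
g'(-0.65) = -72.57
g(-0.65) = -54.70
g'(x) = (x - 6*sqrt(2))*(x + sqrt(2)) + (x - 6*sqrt(2))*(x + 6*sqrt(2)) + (x + sqrt(2))*(x + 6*sqrt(2)) = 3*x^2 + 2*sqrt(2)*x - 72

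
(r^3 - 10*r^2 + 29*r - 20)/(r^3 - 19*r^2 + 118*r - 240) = (r^2 - 5*r + 4)/(r^2 - 14*r + 48)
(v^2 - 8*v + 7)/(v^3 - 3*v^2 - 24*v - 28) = (v - 1)/(v^2 + 4*v + 4)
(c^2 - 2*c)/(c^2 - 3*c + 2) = c/(c - 1)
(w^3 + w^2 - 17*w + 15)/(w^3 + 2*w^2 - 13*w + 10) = (w - 3)/(w - 2)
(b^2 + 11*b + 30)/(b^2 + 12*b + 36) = (b + 5)/(b + 6)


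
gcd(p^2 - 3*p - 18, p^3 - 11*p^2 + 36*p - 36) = p - 6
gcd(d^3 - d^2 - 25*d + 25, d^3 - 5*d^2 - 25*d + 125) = d^2 - 25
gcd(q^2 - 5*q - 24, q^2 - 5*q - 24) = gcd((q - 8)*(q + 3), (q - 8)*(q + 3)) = q^2 - 5*q - 24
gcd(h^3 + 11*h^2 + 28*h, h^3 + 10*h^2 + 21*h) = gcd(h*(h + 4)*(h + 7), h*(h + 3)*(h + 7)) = h^2 + 7*h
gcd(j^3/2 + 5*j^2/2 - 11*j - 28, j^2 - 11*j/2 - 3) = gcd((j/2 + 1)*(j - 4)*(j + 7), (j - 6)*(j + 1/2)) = 1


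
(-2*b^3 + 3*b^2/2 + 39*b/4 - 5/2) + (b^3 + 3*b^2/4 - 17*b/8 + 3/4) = -b^3 + 9*b^2/4 + 61*b/8 - 7/4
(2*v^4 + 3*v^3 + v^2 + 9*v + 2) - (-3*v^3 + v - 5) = 2*v^4 + 6*v^3 + v^2 + 8*v + 7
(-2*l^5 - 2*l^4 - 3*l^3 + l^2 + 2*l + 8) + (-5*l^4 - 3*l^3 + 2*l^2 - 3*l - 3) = -2*l^5 - 7*l^4 - 6*l^3 + 3*l^2 - l + 5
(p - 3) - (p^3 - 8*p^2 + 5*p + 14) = -p^3 + 8*p^2 - 4*p - 17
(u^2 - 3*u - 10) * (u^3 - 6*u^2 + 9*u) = u^5 - 9*u^4 + 17*u^3 + 33*u^2 - 90*u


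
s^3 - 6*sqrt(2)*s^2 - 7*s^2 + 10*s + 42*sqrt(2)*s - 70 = (s - 7)*(s - 5*sqrt(2))*(s - sqrt(2))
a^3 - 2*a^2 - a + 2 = (a - 2)*(a - 1)*(a + 1)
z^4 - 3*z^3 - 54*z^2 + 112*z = z*(z - 8)*(z - 2)*(z + 7)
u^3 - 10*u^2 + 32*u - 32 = (u - 4)^2*(u - 2)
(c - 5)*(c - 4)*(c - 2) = c^3 - 11*c^2 + 38*c - 40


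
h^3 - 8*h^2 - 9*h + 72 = (h - 8)*(h - 3)*(h + 3)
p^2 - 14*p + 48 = (p - 8)*(p - 6)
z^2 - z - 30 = (z - 6)*(z + 5)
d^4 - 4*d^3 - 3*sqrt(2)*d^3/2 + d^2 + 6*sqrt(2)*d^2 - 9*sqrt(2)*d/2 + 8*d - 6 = (d - 3)*(d - 1)*(d - 2*sqrt(2))*(d + sqrt(2)/2)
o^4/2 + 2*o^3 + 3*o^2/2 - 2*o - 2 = (o/2 + 1)*(o - 1)*(o + 1)*(o + 2)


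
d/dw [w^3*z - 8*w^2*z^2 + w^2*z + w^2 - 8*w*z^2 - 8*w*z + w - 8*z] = 3*w^2*z - 16*w*z^2 + 2*w*z + 2*w - 8*z^2 - 8*z + 1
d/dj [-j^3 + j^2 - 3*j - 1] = -3*j^2 + 2*j - 3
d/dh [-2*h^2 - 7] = -4*h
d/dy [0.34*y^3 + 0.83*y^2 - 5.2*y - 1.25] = 1.02*y^2 + 1.66*y - 5.2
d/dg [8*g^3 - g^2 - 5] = 2*g*(12*g - 1)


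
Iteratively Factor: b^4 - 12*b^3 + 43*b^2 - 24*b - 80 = (b + 1)*(b^3 - 13*b^2 + 56*b - 80) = (b - 4)*(b + 1)*(b^2 - 9*b + 20) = (b - 4)^2*(b + 1)*(b - 5)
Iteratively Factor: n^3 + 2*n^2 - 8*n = (n)*(n^2 + 2*n - 8) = n*(n - 2)*(n + 4)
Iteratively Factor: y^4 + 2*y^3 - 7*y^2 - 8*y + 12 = (y - 1)*(y^3 + 3*y^2 - 4*y - 12) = (y - 1)*(y + 2)*(y^2 + y - 6) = (y - 1)*(y + 2)*(y + 3)*(y - 2)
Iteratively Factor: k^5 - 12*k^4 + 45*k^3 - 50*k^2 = (k - 5)*(k^4 - 7*k^3 + 10*k^2) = k*(k - 5)*(k^3 - 7*k^2 + 10*k) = k*(k - 5)^2*(k^2 - 2*k) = k^2*(k - 5)^2*(k - 2)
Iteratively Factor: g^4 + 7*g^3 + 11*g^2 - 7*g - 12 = (g - 1)*(g^3 + 8*g^2 + 19*g + 12) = (g - 1)*(g + 4)*(g^2 + 4*g + 3) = (g - 1)*(g + 1)*(g + 4)*(g + 3)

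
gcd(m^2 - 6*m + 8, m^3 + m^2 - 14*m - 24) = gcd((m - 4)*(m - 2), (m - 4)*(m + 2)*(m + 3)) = m - 4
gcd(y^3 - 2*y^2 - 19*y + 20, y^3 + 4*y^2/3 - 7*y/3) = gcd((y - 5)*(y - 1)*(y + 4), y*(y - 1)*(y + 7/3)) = y - 1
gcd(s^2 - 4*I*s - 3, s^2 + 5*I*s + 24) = s - 3*I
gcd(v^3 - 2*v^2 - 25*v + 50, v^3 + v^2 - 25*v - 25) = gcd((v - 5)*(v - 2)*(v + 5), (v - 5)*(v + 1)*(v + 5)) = v^2 - 25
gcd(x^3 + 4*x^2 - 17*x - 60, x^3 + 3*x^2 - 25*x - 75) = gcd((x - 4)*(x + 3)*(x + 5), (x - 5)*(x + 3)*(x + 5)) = x^2 + 8*x + 15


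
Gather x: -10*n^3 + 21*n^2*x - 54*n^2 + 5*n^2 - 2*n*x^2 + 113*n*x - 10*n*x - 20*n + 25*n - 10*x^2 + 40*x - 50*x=-10*n^3 - 49*n^2 + 5*n + x^2*(-2*n - 10) + x*(21*n^2 + 103*n - 10)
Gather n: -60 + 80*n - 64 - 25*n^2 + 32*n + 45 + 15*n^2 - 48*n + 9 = -10*n^2 + 64*n - 70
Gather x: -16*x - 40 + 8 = -16*x - 32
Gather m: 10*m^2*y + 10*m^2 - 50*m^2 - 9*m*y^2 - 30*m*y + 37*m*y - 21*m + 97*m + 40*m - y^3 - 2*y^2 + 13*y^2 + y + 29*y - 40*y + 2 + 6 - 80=m^2*(10*y - 40) + m*(-9*y^2 + 7*y + 116) - y^3 + 11*y^2 - 10*y - 72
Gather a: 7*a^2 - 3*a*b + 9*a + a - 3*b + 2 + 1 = 7*a^2 + a*(10 - 3*b) - 3*b + 3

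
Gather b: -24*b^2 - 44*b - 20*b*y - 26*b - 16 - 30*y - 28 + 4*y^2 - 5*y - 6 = -24*b^2 + b*(-20*y - 70) + 4*y^2 - 35*y - 50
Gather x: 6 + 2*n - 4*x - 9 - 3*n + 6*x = -n + 2*x - 3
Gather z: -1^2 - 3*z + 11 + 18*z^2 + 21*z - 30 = 18*z^2 + 18*z - 20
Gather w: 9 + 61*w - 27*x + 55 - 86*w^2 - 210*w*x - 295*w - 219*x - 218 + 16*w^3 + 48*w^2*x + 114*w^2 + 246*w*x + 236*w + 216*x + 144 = 16*w^3 + w^2*(48*x + 28) + w*(36*x + 2) - 30*x - 10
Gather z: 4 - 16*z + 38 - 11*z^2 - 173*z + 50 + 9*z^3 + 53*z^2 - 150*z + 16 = 9*z^3 + 42*z^2 - 339*z + 108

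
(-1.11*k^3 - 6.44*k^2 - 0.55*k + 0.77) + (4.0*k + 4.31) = -1.11*k^3 - 6.44*k^2 + 3.45*k + 5.08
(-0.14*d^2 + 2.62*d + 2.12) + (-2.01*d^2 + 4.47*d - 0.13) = -2.15*d^2 + 7.09*d + 1.99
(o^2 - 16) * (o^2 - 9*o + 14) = o^4 - 9*o^3 - 2*o^2 + 144*o - 224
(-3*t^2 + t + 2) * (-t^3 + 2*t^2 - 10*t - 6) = 3*t^5 - 7*t^4 + 30*t^3 + 12*t^2 - 26*t - 12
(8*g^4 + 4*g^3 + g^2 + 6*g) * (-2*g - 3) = -16*g^5 - 32*g^4 - 14*g^3 - 15*g^2 - 18*g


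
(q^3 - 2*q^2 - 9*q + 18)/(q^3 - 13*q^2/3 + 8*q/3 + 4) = 3*(q + 3)/(3*q + 2)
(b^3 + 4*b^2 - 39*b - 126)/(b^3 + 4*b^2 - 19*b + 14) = (b^2 - 3*b - 18)/(b^2 - 3*b + 2)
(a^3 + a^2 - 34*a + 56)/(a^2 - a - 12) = (a^2 + 5*a - 14)/(a + 3)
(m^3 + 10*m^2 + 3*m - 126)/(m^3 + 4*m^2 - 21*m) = (m + 6)/m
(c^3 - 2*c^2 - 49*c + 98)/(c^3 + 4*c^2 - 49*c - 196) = (c - 2)/(c + 4)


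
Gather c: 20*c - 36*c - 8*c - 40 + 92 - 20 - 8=24 - 24*c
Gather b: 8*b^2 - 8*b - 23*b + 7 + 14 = 8*b^2 - 31*b + 21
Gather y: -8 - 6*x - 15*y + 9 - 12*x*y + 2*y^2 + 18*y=-6*x + 2*y^2 + y*(3 - 12*x) + 1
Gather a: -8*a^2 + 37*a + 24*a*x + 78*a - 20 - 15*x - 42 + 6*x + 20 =-8*a^2 + a*(24*x + 115) - 9*x - 42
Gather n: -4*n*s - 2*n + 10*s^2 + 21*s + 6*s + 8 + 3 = n*(-4*s - 2) + 10*s^2 + 27*s + 11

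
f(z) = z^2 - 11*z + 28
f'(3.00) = -5.00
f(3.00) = 4.00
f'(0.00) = -11.00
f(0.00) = 28.00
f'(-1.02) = -13.04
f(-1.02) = 40.26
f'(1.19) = -8.62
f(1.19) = 16.33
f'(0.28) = -10.44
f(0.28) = 25.00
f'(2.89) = -5.22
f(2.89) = 4.56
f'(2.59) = -5.82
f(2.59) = 6.22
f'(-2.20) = -15.40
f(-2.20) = 57.04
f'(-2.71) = -16.42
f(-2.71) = 65.15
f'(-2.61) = -16.22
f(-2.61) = 63.52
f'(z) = 2*z - 11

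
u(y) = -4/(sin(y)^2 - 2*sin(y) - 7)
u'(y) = -4*(-2*sin(y)*cos(y) + 2*cos(y))/(sin(y)^2 - 2*sin(y) - 7)^2 = 8*(sin(y) - 1)*cos(y)/(2*sin(y) + cos(y)^2 + 6)^2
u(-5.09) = 0.50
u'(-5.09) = -0.00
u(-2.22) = 0.84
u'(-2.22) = 0.38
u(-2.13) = 0.87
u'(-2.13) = 0.37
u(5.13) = 0.92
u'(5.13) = -0.33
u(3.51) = 0.65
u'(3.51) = 0.27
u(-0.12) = 0.59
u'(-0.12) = -0.20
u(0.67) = 0.51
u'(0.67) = -0.04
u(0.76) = 0.51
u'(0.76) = -0.03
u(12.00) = 0.71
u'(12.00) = -0.33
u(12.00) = 0.71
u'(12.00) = -0.33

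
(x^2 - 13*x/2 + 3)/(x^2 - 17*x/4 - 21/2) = 2*(2*x - 1)/(4*x + 7)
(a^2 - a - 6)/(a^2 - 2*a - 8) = (a - 3)/(a - 4)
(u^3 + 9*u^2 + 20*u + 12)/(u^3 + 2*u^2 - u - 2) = (u + 6)/(u - 1)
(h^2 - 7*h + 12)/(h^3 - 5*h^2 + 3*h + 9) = (h - 4)/(h^2 - 2*h - 3)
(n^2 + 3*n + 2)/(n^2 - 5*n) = (n^2 + 3*n + 2)/(n*(n - 5))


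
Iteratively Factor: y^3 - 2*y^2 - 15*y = (y - 5)*(y^2 + 3*y) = (y - 5)*(y + 3)*(y)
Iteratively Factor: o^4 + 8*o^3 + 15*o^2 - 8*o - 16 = (o - 1)*(o^3 + 9*o^2 + 24*o + 16) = (o - 1)*(o + 4)*(o^2 + 5*o + 4) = (o - 1)*(o + 4)^2*(o + 1)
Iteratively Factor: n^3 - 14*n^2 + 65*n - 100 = (n - 5)*(n^2 - 9*n + 20) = (n - 5)*(n - 4)*(n - 5)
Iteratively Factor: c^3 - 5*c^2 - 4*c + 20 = (c - 5)*(c^2 - 4) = (c - 5)*(c - 2)*(c + 2)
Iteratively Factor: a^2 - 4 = (a + 2)*(a - 2)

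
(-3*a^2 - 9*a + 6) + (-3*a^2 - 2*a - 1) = -6*a^2 - 11*a + 5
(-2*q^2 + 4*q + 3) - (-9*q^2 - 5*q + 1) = 7*q^2 + 9*q + 2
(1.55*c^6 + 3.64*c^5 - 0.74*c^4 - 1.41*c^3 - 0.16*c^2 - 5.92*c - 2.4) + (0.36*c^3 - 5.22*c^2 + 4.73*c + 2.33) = 1.55*c^6 + 3.64*c^5 - 0.74*c^4 - 1.05*c^3 - 5.38*c^2 - 1.19*c - 0.0699999999999998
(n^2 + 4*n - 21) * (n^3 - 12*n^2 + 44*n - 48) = n^5 - 8*n^4 - 25*n^3 + 380*n^2 - 1116*n + 1008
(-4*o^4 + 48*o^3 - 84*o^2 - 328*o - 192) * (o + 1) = -4*o^5 + 44*o^4 - 36*o^3 - 412*o^2 - 520*o - 192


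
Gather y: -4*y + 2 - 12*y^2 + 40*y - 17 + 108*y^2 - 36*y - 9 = 96*y^2 - 24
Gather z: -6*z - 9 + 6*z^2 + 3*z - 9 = 6*z^2 - 3*z - 18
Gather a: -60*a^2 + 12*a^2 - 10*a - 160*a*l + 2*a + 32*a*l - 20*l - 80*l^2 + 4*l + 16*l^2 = -48*a^2 + a*(-128*l - 8) - 64*l^2 - 16*l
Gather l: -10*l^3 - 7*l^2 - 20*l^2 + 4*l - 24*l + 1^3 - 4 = -10*l^3 - 27*l^2 - 20*l - 3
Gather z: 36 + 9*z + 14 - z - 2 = 8*z + 48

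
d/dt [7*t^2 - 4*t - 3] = 14*t - 4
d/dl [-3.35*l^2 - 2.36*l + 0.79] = -6.7*l - 2.36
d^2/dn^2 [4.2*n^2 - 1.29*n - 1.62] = 8.40000000000000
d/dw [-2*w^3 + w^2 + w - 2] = -6*w^2 + 2*w + 1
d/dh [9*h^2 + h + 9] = 18*h + 1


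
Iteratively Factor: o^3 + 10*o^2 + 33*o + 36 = (o + 3)*(o^2 + 7*o + 12) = (o + 3)*(o + 4)*(o + 3)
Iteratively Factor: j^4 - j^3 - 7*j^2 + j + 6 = (j + 1)*(j^3 - 2*j^2 - 5*j + 6) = (j - 3)*(j + 1)*(j^2 + j - 2) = (j - 3)*(j + 1)*(j + 2)*(j - 1)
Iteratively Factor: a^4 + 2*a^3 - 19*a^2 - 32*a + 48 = (a + 4)*(a^3 - 2*a^2 - 11*a + 12) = (a + 3)*(a + 4)*(a^2 - 5*a + 4) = (a - 1)*(a + 3)*(a + 4)*(a - 4)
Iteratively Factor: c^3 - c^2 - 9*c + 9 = (c + 3)*(c^2 - 4*c + 3) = (c - 1)*(c + 3)*(c - 3)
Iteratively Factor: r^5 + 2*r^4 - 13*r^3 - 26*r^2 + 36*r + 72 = (r - 2)*(r^4 + 4*r^3 - 5*r^2 - 36*r - 36) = (r - 2)*(r + 2)*(r^3 + 2*r^2 - 9*r - 18) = (r - 2)*(r + 2)*(r + 3)*(r^2 - r - 6) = (r - 3)*(r - 2)*(r + 2)*(r + 3)*(r + 2)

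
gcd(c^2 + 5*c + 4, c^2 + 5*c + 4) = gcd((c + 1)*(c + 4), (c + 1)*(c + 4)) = c^2 + 5*c + 4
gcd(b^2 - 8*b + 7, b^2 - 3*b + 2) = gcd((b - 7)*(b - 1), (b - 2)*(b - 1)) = b - 1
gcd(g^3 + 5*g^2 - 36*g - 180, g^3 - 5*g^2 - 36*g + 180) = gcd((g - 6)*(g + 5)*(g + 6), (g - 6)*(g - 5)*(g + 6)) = g^2 - 36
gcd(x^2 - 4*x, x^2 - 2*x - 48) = 1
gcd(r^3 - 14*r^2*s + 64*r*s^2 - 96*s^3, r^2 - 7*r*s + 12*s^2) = r - 4*s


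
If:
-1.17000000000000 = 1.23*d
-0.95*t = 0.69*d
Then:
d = -0.95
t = 0.69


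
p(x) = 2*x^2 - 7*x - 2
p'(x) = 4*x - 7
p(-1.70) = 15.68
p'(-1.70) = -13.80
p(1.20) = -7.52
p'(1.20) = -2.20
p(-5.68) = 102.28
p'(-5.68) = -29.72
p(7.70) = 62.68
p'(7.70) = 23.80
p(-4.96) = 81.92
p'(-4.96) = -26.84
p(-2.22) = 23.40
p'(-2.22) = -15.88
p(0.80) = -6.32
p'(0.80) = -3.80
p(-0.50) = 2.00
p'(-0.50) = -9.00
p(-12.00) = 370.00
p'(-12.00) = -55.00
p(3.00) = -5.00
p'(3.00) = 5.00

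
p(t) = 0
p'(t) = 0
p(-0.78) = 0.00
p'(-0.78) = 0.00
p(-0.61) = 0.00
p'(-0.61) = 0.00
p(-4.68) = 0.00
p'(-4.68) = 0.00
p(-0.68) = 0.00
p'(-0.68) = 0.00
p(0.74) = 0.00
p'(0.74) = 0.00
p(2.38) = 0.00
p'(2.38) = 0.00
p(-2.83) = 0.00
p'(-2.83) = 0.00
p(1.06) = 0.00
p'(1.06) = 0.00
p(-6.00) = 0.00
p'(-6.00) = 0.00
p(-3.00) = 0.00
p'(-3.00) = 0.00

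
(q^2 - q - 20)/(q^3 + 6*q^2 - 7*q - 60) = (q - 5)/(q^2 + 2*q - 15)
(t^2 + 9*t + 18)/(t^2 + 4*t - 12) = (t + 3)/(t - 2)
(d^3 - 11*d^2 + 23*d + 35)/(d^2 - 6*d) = (d^3 - 11*d^2 + 23*d + 35)/(d*(d - 6))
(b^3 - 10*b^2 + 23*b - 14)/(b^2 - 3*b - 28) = (b^2 - 3*b + 2)/(b + 4)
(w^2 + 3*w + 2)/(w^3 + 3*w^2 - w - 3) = (w + 2)/(w^2 + 2*w - 3)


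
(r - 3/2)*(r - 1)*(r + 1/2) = r^3 - 2*r^2 + r/4 + 3/4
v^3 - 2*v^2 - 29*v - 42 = (v - 7)*(v + 2)*(v + 3)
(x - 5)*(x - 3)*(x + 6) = x^3 - 2*x^2 - 33*x + 90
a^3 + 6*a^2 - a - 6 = (a - 1)*(a + 1)*(a + 6)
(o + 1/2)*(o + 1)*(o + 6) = o^3 + 15*o^2/2 + 19*o/2 + 3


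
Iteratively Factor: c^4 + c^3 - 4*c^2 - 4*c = (c - 2)*(c^3 + 3*c^2 + 2*c) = (c - 2)*(c + 2)*(c^2 + c) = (c - 2)*(c + 1)*(c + 2)*(c)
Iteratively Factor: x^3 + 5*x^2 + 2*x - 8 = (x + 4)*(x^2 + x - 2) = (x + 2)*(x + 4)*(x - 1)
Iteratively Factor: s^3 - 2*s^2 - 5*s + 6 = (s - 3)*(s^2 + s - 2) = (s - 3)*(s + 2)*(s - 1)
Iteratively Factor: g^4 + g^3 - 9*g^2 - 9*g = (g)*(g^3 + g^2 - 9*g - 9) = g*(g + 1)*(g^2 - 9) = g*(g + 1)*(g + 3)*(g - 3)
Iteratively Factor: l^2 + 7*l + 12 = (l + 3)*(l + 4)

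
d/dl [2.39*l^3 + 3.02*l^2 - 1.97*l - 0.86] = 7.17*l^2 + 6.04*l - 1.97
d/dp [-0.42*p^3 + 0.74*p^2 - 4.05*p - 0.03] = -1.26*p^2 + 1.48*p - 4.05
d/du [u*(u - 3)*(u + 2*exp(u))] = 2*u^2*exp(u) + 3*u^2 - 2*u*exp(u) - 6*u - 6*exp(u)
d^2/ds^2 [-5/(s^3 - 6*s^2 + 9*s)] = 30*(-2*s^2 + 4*s - 3)/(s^3*(s^4 - 12*s^3 + 54*s^2 - 108*s + 81))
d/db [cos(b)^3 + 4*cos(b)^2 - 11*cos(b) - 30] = (-3*cos(b)^2 - 8*cos(b) + 11)*sin(b)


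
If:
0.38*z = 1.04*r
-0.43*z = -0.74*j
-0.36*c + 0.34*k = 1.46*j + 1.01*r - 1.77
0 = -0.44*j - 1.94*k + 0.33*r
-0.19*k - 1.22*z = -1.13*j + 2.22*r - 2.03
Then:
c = -0.22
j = 0.87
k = -0.10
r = 0.54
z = 1.49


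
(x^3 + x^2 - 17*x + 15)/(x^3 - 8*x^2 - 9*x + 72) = (x^2 + 4*x - 5)/(x^2 - 5*x - 24)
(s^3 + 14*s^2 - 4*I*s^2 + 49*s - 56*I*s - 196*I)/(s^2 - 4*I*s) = s + 14 + 49/s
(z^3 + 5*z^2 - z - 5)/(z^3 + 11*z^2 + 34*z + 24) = (z^2 + 4*z - 5)/(z^2 + 10*z + 24)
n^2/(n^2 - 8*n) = n/(n - 8)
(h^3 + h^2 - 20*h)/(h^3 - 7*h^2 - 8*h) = (-h^2 - h + 20)/(-h^2 + 7*h + 8)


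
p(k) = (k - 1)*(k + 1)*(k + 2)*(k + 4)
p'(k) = (k - 1)*(k + 1)*(k + 2) + (k - 1)*(k + 1)*(k + 4) + (k - 1)*(k + 2)*(k + 4) + (k + 1)*(k + 2)*(k + 4)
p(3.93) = 679.27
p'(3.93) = 569.82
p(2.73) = 205.41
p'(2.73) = 247.76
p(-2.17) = -1.15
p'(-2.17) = 7.51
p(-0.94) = -0.38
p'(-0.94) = -6.58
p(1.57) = 29.13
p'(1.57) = 75.83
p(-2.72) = -5.90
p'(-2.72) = 8.60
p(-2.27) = -1.94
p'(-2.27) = 8.18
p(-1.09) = 0.50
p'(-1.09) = -5.05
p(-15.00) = 32032.00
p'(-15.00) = -9666.00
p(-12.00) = 11440.00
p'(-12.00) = -4494.00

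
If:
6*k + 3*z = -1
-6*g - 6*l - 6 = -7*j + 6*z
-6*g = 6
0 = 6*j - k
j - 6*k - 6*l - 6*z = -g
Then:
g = -1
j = -1/42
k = -1/7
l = 5/252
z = -1/21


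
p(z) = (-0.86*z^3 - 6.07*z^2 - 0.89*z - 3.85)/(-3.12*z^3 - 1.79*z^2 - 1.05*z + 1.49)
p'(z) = (-2.58*z^2 - 12.14*z - 0.89)/(-3.12*z^3 - 1.79*z^2 - 1.05*z + 1.49) + (9.36*z^2 + 3.58*z + 1.05)*(-0.86*z^3 - 6.07*z^2 - 0.89*z - 3.85)/(-3.12*z^3 - 1.79*z^2 - 1.05*z + 1.49)^2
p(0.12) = -3.04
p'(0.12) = -5.47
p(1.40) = 1.61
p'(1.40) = -1.35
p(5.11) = 0.60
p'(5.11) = -0.06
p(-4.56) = -0.17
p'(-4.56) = -0.11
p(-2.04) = -0.88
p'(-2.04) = -0.69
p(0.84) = 3.75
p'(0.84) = -10.81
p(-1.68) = -1.19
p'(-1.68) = -1.02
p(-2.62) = -0.58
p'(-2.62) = -0.40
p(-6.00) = -0.05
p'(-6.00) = -0.06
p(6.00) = 0.56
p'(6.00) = -0.04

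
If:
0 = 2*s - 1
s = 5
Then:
No Solution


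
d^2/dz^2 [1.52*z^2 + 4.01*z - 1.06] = 3.04000000000000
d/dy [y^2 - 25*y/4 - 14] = 2*y - 25/4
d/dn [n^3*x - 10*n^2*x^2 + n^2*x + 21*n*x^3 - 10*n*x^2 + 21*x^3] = x*(3*n^2 - 20*n*x + 2*n + 21*x^2 - 10*x)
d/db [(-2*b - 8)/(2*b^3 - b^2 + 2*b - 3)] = 2*(-2*b^3 + b^2 - 2*b + 2*(b + 4)*(3*b^2 - b + 1) + 3)/(2*b^3 - b^2 + 2*b - 3)^2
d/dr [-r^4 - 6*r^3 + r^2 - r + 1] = -4*r^3 - 18*r^2 + 2*r - 1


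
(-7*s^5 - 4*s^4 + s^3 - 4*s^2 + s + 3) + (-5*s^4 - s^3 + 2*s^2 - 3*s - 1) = -7*s^5 - 9*s^4 - 2*s^2 - 2*s + 2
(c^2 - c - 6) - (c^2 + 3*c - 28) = 22 - 4*c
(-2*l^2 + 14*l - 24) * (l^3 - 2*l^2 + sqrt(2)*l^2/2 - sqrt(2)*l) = -2*l^5 - sqrt(2)*l^4 + 18*l^4 - 52*l^3 + 9*sqrt(2)*l^3 - 26*sqrt(2)*l^2 + 48*l^2 + 24*sqrt(2)*l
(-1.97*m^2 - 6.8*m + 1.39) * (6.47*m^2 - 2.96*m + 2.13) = -12.7459*m^4 - 38.1648*m^3 + 24.9252*m^2 - 18.5984*m + 2.9607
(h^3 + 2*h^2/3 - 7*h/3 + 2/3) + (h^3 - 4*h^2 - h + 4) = 2*h^3 - 10*h^2/3 - 10*h/3 + 14/3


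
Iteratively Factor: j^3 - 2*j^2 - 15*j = (j + 3)*(j^2 - 5*j) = (j - 5)*(j + 3)*(j)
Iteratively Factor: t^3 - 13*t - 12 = (t + 3)*(t^2 - 3*t - 4) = (t + 1)*(t + 3)*(t - 4)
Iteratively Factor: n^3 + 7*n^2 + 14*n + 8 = (n + 4)*(n^2 + 3*n + 2) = (n + 2)*(n + 4)*(n + 1)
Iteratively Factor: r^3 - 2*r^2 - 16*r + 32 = (r + 4)*(r^2 - 6*r + 8) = (r - 2)*(r + 4)*(r - 4)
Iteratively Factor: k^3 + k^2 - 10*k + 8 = (k + 4)*(k^2 - 3*k + 2) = (k - 2)*(k + 4)*(k - 1)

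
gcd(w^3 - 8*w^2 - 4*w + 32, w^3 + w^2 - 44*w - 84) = w + 2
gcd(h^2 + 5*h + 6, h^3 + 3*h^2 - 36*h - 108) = h + 3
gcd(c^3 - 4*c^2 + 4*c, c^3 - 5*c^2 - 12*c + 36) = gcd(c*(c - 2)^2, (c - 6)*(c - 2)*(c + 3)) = c - 2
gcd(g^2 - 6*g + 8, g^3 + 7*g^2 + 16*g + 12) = 1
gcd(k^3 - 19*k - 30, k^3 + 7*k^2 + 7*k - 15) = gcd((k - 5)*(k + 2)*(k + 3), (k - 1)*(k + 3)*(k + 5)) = k + 3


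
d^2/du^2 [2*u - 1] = 0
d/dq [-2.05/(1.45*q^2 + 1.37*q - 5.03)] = (5.945*q + 2.8085)/(1.45*q^2 + 1.37*q - 5.03)^2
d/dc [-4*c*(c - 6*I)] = -8*c + 24*I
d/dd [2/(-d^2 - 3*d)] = 2*(2*d + 3)/(d^2*(d + 3)^2)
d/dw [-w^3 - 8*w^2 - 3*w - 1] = -3*w^2 - 16*w - 3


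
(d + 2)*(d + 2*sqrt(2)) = d^2 + 2*d + 2*sqrt(2)*d + 4*sqrt(2)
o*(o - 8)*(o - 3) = o^3 - 11*o^2 + 24*o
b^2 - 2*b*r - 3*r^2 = (b - 3*r)*(b + r)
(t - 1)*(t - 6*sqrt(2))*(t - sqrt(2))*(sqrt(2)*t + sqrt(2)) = sqrt(2)*t^4 - 14*t^3 + 11*sqrt(2)*t^2 + 14*t - 12*sqrt(2)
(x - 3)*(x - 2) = x^2 - 5*x + 6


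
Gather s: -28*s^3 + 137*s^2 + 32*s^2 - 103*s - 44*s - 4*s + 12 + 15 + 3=-28*s^3 + 169*s^2 - 151*s + 30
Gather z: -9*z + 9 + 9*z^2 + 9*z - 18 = 9*z^2 - 9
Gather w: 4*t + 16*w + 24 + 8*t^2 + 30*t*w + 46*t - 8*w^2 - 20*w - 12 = 8*t^2 + 50*t - 8*w^2 + w*(30*t - 4) + 12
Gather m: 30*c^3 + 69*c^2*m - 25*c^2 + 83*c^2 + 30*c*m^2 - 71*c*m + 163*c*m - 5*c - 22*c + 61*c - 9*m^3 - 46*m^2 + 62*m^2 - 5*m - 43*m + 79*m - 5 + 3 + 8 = 30*c^3 + 58*c^2 + 34*c - 9*m^3 + m^2*(30*c + 16) + m*(69*c^2 + 92*c + 31) + 6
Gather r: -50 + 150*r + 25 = 150*r - 25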